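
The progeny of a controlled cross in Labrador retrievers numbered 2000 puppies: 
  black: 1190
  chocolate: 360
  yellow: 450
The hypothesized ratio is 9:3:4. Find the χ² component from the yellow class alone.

Total ratio parts = 16. Expected numbers out of 2000:
  black: 2000 × 9/16 = 1125
  chocolate: 2000 × 3/16 = 375
  yellow: 2000 × 4/16 = 500
Contribution of yellow: (450 − 500)² / 500 = 5.0000

5.000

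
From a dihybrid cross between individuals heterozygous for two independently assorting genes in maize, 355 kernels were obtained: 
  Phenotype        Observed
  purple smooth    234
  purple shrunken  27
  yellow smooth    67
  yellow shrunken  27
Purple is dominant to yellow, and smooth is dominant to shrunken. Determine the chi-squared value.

A dihybrid F₂ with independent assortment and complete dominance at both loci gives a 9:3:3:1 phenotypic ratio.
Total ratio parts = 16. Expected numbers out of 355:
  purple smooth: 355 × 9/16 = 199.6875
  purple shrunken: 355 × 3/16 = 66.5625
  yellow smooth: 355 × 3/16 = 66.5625
  yellow shrunken: 355 × 1/16 = 22.1875
χ² = Σ (O − E)² / E
  purple smooth: (234 − 199.6875)² / 199.6875 = 5.8960
  purple shrunken: (27 − 66.5625)² / 66.5625 = 23.5146
  yellow smooth: (67 − 66.5625)² / 66.5625 = 0.0029
  yellow shrunken: (27 − 22.1875)² / 22.1875 = 1.0438
χ² = 5.8960 + 23.5146 + 0.0029 + 1.0438 = 30.4573 ≈ 30.457

30.457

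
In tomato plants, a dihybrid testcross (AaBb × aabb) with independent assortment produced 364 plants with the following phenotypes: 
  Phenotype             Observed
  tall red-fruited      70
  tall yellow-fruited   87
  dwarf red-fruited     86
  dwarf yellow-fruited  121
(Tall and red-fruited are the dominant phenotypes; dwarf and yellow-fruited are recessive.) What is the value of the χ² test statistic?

A dihybrid testcross with independent assortment gives a 1:1:1:1 ratio.
The 1:1:1:1 ratio has 4 parts, so with N = 364 the expected counts are:
  tall red-fruited: 364 × 1/4 = 91
  tall yellow-fruited: 364 × 1/4 = 91
  dwarf red-fruited: 364 × 1/4 = 91
  dwarf yellow-fruited: 364 × 1/4 = 91
χ² = Σ (O − E)² / E
  tall red-fruited: (70 − 91)² / 91 = 4.8462
  tall yellow-fruited: (87 − 91)² / 91 = 0.1758
  dwarf red-fruited: (86 − 91)² / 91 = 0.2747
  dwarf yellow-fruited: (121 − 91)² / 91 = 9.8901
χ² = 4.8462 + 0.1758 + 0.2747 + 9.8901 = 15.1868 ≈ 15.187

15.187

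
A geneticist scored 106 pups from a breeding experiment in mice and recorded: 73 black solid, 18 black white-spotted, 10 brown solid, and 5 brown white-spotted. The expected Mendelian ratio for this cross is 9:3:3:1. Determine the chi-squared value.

8.482

The 9:3:3:1 ratio has 16 parts, so with N = 106 the expected counts are:
  black solid: 106 × 9/16 = 59.625
  black white-spotted: 106 × 3/16 = 19.875
  brown solid: 106 × 3/16 = 19.875
  brown white-spotted: 106 × 1/16 = 6.625
χ² = Σ (O − E)² / E
  black solid: (73 − 59.625)² / 59.625 = 3.0003
  black white-spotted: (18 − 19.875)² / 19.875 = 0.1769
  brown solid: (10 − 19.875)² / 19.875 = 4.9064
  brown white-spotted: (5 − 6.625)² / 6.625 = 0.3986
χ² = 3.0003 + 0.1769 + 4.9064 + 0.3986 = 8.4822 ≈ 8.482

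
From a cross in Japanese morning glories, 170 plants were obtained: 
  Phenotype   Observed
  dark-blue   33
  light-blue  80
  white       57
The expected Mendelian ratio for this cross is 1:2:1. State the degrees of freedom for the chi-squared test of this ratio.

A goodness-of-fit test with 3 phenotype classes has df = 3 − 1 = 2.

2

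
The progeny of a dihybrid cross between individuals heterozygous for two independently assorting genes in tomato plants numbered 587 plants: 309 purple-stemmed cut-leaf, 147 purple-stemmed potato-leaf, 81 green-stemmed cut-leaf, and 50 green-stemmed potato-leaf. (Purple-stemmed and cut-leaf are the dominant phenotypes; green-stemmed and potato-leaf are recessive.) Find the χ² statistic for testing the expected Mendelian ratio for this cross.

A dihybrid F₂ with independent assortment and complete dominance at both loci gives a 9:3:3:1 phenotypic ratio.
The 9:3:3:1 ratio has 16 parts, so with N = 587 the expected counts are:
  purple-stemmed cut-leaf: 587 × 9/16 = 330.1875
  purple-stemmed potato-leaf: 587 × 3/16 = 110.0625
  green-stemmed cut-leaf: 587 × 3/16 = 110.0625
  green-stemmed potato-leaf: 587 × 1/16 = 36.6875
χ² = Σ (O − E)² / E
  purple-stemmed cut-leaf: (309 − 330.1875)² / 330.1875 = 1.3596
  purple-stemmed potato-leaf: (147 − 110.0625)² / 110.0625 = 12.3964
  green-stemmed cut-leaf: (81 − 110.0625)² / 110.0625 = 7.6741
  green-stemmed potato-leaf: (50 − 36.6875)² / 36.6875 = 4.8306
χ² = 1.3596 + 12.3964 + 7.6741 + 4.8306 = 26.2607 ≈ 26.261

26.261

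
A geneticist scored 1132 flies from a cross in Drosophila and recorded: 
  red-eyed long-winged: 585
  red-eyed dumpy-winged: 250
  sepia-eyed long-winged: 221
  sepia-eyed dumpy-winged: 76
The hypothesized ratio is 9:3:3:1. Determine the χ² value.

The 9:3:3:1 ratio has 16 parts, so with N = 1132 the expected counts are:
  red-eyed long-winged: 1132 × 9/16 = 636.75
  red-eyed dumpy-winged: 1132 × 3/16 = 212.25
  sepia-eyed long-winged: 1132 × 3/16 = 212.25
  sepia-eyed dumpy-winged: 1132 × 1/16 = 70.75
χ² = Σ (O − E)² / E
  red-eyed long-winged: (585 − 636.75)² / 636.75 = 4.2058
  red-eyed dumpy-winged: (250 − 212.25)² / 212.25 = 6.7141
  sepia-eyed long-winged: (221 − 212.25)² / 212.25 = 0.3607
  sepia-eyed dumpy-winged: (76 − 70.75)² / 70.75 = 0.3896
χ² = 4.2058 + 6.7141 + 0.3607 + 0.3896 = 11.6702 ≈ 11.670

11.670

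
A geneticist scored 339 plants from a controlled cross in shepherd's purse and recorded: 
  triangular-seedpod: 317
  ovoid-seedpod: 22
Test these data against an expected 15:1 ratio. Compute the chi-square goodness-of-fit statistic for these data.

0.033

Total ratio parts = 16. Expected numbers out of 339:
  triangular-seedpod: 339 × 15/16 = 317.8125
  ovoid-seedpod: 339 × 1/16 = 21.1875
χ² = Σ (O − E)² / E
  triangular-seedpod: (317 − 317.8125)² / 317.8125 = 0.0021
  ovoid-seedpod: (22 − 21.1875)² / 21.1875 = 0.0312
χ² = 0.0021 + 0.0312 = 0.0333 ≈ 0.033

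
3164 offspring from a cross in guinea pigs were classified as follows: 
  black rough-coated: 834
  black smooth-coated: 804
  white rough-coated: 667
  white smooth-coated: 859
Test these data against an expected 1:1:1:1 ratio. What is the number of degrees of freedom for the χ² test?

A goodness-of-fit test with 4 phenotype classes has df = 4 − 1 = 3.

3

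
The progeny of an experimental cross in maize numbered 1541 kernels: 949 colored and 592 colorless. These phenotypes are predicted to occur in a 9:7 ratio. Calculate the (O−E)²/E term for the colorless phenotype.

10.019

Expected counts for N = 1541 under a 9:7 ratio (total parts = 16):
  colored: 1541 × 9/16 = 866.8125
  colorless: 1541 × 7/16 = 674.1875
Contribution of colorless: (592 − 674.1875)² / 674.1875 = 10.0191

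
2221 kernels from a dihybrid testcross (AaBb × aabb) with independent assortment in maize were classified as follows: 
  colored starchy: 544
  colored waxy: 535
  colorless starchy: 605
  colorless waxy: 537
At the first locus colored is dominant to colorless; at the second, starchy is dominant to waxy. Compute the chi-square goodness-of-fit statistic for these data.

6.024

A dihybrid testcross with independent assortment gives a 1:1:1:1 ratio.
Under the 1:1:1:1 hypothesis (Σ ratio = 4, N = 2221):
  colored starchy: 2221 × 1/4 = 555.25
  colored waxy: 2221 × 1/4 = 555.25
  colorless starchy: 2221 × 1/4 = 555.25
  colorless waxy: 2221 × 1/4 = 555.25
χ² = Σ (O − E)² / E
  colored starchy: (544 − 555.25)² / 555.25 = 0.2279
  colored waxy: (535 − 555.25)² / 555.25 = 0.7385
  colorless starchy: (605 − 555.25)² / 555.25 = 4.4576
  colorless waxy: (537 − 555.25)² / 555.25 = 0.5998
χ² = 0.2279 + 0.7385 + 4.4576 + 0.5998 = 6.0238 ≈ 6.024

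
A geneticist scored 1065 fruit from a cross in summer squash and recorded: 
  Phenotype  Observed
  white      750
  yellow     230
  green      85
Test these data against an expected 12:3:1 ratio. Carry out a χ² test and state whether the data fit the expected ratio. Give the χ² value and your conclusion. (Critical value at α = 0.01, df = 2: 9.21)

Total ratio parts = 16. Expected numbers out of 1065:
  white: 1065 × 12/16 = 798.75
  yellow: 1065 × 3/16 = 199.6875
  green: 1065 × 1/16 = 66.5625
χ² = Σ (O − E)² / E
  white: (750 − 798.75)² / 798.75 = 2.9754
  yellow: (230 − 199.6875)² / 199.6875 = 4.6014
  green: (85 − 66.5625)² / 66.5625 = 5.1071
χ² = 2.9754 + 4.6014 + 5.1071 = 12.6839 ≈ 12.684
Degrees of freedom = 3 − 1 = 2; critical value at α = 0.01 is 9.21.
Since 12.684 > 9.21, we reject the null hypothesis — the data do not fit the 12:3:1 ratio.

12.684; not consistent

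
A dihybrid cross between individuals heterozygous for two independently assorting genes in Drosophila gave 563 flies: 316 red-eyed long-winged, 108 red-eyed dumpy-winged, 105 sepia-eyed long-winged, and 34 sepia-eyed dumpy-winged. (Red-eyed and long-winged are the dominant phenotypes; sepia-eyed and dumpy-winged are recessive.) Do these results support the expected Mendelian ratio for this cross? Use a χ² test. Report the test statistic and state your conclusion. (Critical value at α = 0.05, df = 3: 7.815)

0.101; consistent

A dihybrid F₂ with independent assortment and complete dominance at both loci gives a 9:3:3:1 phenotypic ratio.
Under the 9:3:3:1 hypothesis (Σ ratio = 16, N = 563):
  red-eyed long-winged: 563 × 9/16 = 316.6875
  red-eyed dumpy-winged: 563 × 3/16 = 105.5625
  sepia-eyed long-winged: 563 × 3/16 = 105.5625
  sepia-eyed dumpy-winged: 563 × 1/16 = 35.1875
χ² = Σ (O − E)² / E
  red-eyed long-winged: (316 − 316.6875)² / 316.6875 = 0.0015
  red-eyed dumpy-winged: (108 − 105.5625)² / 105.5625 = 0.0563
  sepia-eyed long-winged: (105 − 105.5625)² / 105.5625 = 0.0030
  sepia-eyed dumpy-winged: (34 − 35.1875)² / 35.1875 = 0.0401
χ² = 0.0015 + 0.0563 + 0.0030 + 0.0401 = 0.1009 ≈ 0.101
Degrees of freedom = 4 − 1 = 3; critical value at α = 0.05 is 7.815.
Since 0.101 < 7.815, we fail to reject the null hypothesis — the data are consistent with the 9:3:3:1 ratio.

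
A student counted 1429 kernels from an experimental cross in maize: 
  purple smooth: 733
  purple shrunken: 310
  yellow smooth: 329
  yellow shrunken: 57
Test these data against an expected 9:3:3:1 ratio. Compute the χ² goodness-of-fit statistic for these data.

The 9:3:3:1 ratio has 16 parts, so with N = 1429 the expected counts are:
  purple smooth: 1429 × 9/16 = 803.8125
  purple shrunken: 1429 × 3/16 = 267.9375
  yellow smooth: 1429 × 3/16 = 267.9375
  yellow shrunken: 1429 × 1/16 = 89.3125
χ² = Σ (O − E)² / E
  purple smooth: (733 − 803.8125)² / 803.8125 = 6.2383
  purple shrunken: (310 − 267.9375)² / 267.9375 = 6.6032
  yellow smooth: (329 − 267.9375)² / 267.9375 = 13.9160
  yellow shrunken: (57 − 89.3125)² / 89.3125 = 11.6904
χ² = 6.2383 + 6.6032 + 13.9160 + 11.6904 = 38.4479 ≈ 38.448

38.448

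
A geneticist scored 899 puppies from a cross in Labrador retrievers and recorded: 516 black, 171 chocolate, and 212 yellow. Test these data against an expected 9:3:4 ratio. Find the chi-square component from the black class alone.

The 9:3:4 ratio has 16 parts, so with N = 899 the expected counts are:
  black: 899 × 9/16 = 505.6875
  chocolate: 899 × 3/16 = 168.5625
  yellow: 899 × 4/16 = 224.75
Contribution of black: (516 − 505.6875)² / 505.6875 = 0.2103

0.210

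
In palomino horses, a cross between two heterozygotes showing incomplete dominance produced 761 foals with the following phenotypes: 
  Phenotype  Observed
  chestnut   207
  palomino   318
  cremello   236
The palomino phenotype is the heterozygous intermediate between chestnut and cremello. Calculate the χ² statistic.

22.742

With incomplete dominance, a heterozygote × heterozygote cross gives a 1:2:1 phenotypic ratio.
Under the 1:2:1 hypothesis (Σ ratio = 4, N = 761):
  chestnut: 761 × 1/4 = 190.25
  palomino: 761 × 2/4 = 380.5
  cremello: 761 × 1/4 = 190.25
χ² = Σ (O − E)² / E
  chestnut: (207 − 190.25)² / 190.25 = 1.4747
  palomino: (318 − 380.5)² / 380.5 = 10.2661
  cremello: (236 − 190.25)² / 190.25 = 11.0016
χ² = 1.4747 + 10.2661 + 11.0016 = 22.7424 ≈ 22.742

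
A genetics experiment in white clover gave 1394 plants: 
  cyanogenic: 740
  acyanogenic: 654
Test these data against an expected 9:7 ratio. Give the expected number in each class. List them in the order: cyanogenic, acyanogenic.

784.125, 609.875

Total ratio parts = 16. Expected numbers out of 1394:
  cyanogenic: 1394 × 9/16 = 784.125
  acyanogenic: 1394 × 7/16 = 609.875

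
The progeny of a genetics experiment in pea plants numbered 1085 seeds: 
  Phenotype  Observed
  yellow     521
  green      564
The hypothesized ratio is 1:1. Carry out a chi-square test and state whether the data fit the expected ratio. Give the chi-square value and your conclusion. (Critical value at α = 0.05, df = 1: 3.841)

1.704; consistent

The 1:1 ratio has 2 parts, so with N = 1085 the expected counts are:
  yellow: 1085 × 1/2 = 542.5
  green: 1085 × 1/2 = 542.5
χ² = Σ (O − E)² / E
  yellow: (521 − 542.5)² / 542.5 = 0.8521
  green: (564 − 542.5)² / 542.5 = 0.8521
χ² = 0.8521 + 0.8521 = 1.7042 ≈ 1.704
Degrees of freedom = 2 − 1 = 1; critical value at α = 0.05 is 3.841.
Since 1.704 < 3.841, we fail to reject the null hypothesis — the data are consistent with the 1:1 ratio.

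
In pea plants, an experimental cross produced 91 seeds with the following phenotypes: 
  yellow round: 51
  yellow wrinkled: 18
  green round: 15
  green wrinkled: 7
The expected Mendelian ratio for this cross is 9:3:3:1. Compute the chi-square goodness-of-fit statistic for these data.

0.604

The 9:3:3:1 ratio has 16 parts, so with N = 91 the expected counts are:
  yellow round: 91 × 9/16 = 51.1875
  yellow wrinkled: 91 × 3/16 = 17.0625
  green round: 91 × 3/16 = 17.0625
  green wrinkled: 91 × 1/16 = 5.6875
χ² = Σ (O − E)² / E
  yellow round: (51 − 51.1875)² / 51.1875 = 0.0007
  yellow wrinkled: (18 − 17.0625)² / 17.0625 = 0.0515
  green round: (15 − 17.0625)² / 17.0625 = 0.2493
  green wrinkled: (7 − 5.6875)² / 5.6875 = 0.3029
χ² = 0.0007 + 0.0515 + 0.2493 + 0.3029 = 0.6044 ≈ 0.604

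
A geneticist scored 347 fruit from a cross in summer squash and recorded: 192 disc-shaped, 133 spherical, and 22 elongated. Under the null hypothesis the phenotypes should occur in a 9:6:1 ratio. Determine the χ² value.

The 9:6:1 ratio has 16 parts, so with N = 347 the expected counts are:
  disc-shaped: 347 × 9/16 = 195.1875
  spherical: 347 × 6/16 = 130.125
  elongated: 347 × 1/16 = 21.6875
χ² = Σ (O − E)² / E
  disc-shaped: (192 − 195.1875)² / 195.1875 = 0.0521
  spherical: (133 − 130.125)² / 130.125 = 0.0635
  elongated: (22 − 21.6875)² / 21.6875 = 0.0045
χ² = 0.0521 + 0.0635 + 0.0045 = 0.1201 ≈ 0.120

0.120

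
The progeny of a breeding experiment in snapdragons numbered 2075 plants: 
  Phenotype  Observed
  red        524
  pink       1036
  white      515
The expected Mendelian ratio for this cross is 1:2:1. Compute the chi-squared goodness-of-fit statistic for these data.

The 1:2:1 ratio has 4 parts, so with N = 2075 the expected counts are:
  red: 2075 × 1/4 = 518.75
  pink: 2075 × 2/4 = 1037.5
  white: 2075 × 1/4 = 518.75
χ² = Σ (O − E)² / E
  red: (524 − 518.75)² / 518.75 = 0.0531
  pink: (1036 − 1037.5)² / 1037.5 = 0.0022
  white: (515 − 518.75)² / 518.75 = 0.0271
χ² = 0.0531 + 0.0022 + 0.0271 = 0.0824 ≈ 0.082

0.082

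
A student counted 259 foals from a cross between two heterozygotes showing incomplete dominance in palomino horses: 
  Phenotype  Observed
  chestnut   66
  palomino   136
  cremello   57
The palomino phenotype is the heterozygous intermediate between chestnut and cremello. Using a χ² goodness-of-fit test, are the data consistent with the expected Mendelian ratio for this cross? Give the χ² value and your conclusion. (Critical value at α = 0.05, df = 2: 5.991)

1.278; consistent

With incomplete dominance, a heterozygote × heterozygote cross gives a 1:2:1 phenotypic ratio.
Total ratio parts = 4. Expected numbers out of 259:
  chestnut: 259 × 1/4 = 64.75
  palomino: 259 × 2/4 = 129.5
  cremello: 259 × 1/4 = 64.75
χ² = Σ (O − E)² / E
  chestnut: (66 − 64.75)² / 64.75 = 0.0241
  palomino: (136 − 129.5)² / 129.5 = 0.3263
  cremello: (57 − 64.75)² / 64.75 = 0.9276
χ² = 0.0241 + 0.3263 + 0.9276 = 1.278
Degrees of freedom = 3 − 1 = 2; critical value at α = 0.05 is 5.991.
Since 1.278 < 5.991, we fail to reject the null hypothesis — the data are consistent with the 1:2:1 ratio.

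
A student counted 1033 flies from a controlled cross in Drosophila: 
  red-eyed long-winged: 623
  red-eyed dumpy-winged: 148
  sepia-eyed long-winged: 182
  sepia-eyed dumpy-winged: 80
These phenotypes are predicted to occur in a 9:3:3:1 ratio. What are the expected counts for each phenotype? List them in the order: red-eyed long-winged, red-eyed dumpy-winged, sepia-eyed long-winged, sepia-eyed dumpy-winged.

581.0625, 193.6875, 193.6875, 64.5625

Under the 9:3:3:1 hypothesis (Σ ratio = 16, N = 1033):
  red-eyed long-winged: 1033 × 9/16 = 581.0625
  red-eyed dumpy-winged: 1033 × 3/16 = 193.6875
  sepia-eyed long-winged: 1033 × 3/16 = 193.6875
  sepia-eyed dumpy-winged: 1033 × 1/16 = 64.5625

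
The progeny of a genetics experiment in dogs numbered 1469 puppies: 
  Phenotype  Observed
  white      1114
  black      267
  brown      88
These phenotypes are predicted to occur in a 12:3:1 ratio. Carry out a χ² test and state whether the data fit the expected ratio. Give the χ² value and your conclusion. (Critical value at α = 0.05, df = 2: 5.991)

The 12:3:1 ratio has 16 parts, so with N = 1469 the expected counts are:
  white: 1469 × 12/16 = 1101.75
  black: 1469 × 3/16 = 275.4375
  brown: 1469 × 1/16 = 91.8125
χ² = Σ (O − E)² / E
  white: (1114 − 1101.75)² / 1101.75 = 0.1362
  black: (267 − 275.4375)² / 275.4375 = 0.2585
  brown: (88 − 91.8125)² / 91.8125 = 0.1583
χ² = 0.1362 + 0.2585 + 0.1583 = 0.553
Degrees of freedom = 3 − 1 = 2; critical value at α = 0.05 is 5.991.
Since 0.553 < 5.991, we fail to reject the null hypothesis — the data are consistent with the 12:3:1 ratio.

0.553; consistent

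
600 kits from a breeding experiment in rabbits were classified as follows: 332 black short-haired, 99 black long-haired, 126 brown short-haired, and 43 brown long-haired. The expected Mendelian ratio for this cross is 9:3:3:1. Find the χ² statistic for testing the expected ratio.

4.136

Under the 9:3:3:1 hypothesis (Σ ratio = 16, N = 600):
  black short-haired: 600 × 9/16 = 337.5
  black long-haired: 600 × 3/16 = 112.5
  brown short-haired: 600 × 3/16 = 112.5
  brown long-haired: 600 × 1/16 = 37.5
χ² = Σ (O − E)² / E
  black short-haired: (332 − 337.5)² / 337.5 = 0.0896
  black long-haired: (99 − 112.5)² / 112.5 = 1.6200
  brown short-haired: (126 − 112.5)² / 112.5 = 1.6200
  brown long-haired: (43 − 37.5)² / 37.5 = 0.8067
χ² = 0.0896 + 1.6200 + 1.6200 + 0.8067 = 4.1363 ≈ 4.136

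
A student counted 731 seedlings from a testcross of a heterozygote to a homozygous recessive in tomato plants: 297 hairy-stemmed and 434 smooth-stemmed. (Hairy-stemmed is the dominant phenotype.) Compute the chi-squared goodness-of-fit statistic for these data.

A testcross of a heterozygote (Aa × aa) gives a 1:1 phenotypic ratio.
Expected counts for N = 731 under a 1:1 ratio (total parts = 2):
  hairy-stemmed: 731 × 1/2 = 365.5
  smooth-stemmed: 731 × 1/2 = 365.5
χ² = Σ (O − E)² / E
  hairy-stemmed: (297 − 365.5)² / 365.5 = 12.8379
  smooth-stemmed: (434 − 365.5)² / 365.5 = 12.8379
χ² = 12.8379 + 12.8379 = 25.6758 ≈ 25.676

25.676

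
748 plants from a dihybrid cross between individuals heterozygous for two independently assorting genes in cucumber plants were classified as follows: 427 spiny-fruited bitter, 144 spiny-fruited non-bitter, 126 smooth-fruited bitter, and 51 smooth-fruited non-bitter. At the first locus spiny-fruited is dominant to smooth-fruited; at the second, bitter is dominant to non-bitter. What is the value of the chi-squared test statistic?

2.027

A dihybrid F₂ with independent assortment and complete dominance at both loci gives a 9:3:3:1 phenotypic ratio.
Under the 9:3:3:1 hypothesis (Σ ratio = 16, N = 748):
  spiny-fruited bitter: 748 × 9/16 = 420.75
  spiny-fruited non-bitter: 748 × 3/16 = 140.25
  smooth-fruited bitter: 748 × 3/16 = 140.25
  smooth-fruited non-bitter: 748 × 1/16 = 46.75
χ² = Σ (O − E)² / E
  spiny-fruited bitter: (427 − 420.75)² / 420.75 = 0.0928
  spiny-fruited non-bitter: (144 − 140.25)² / 140.25 = 0.1003
  smooth-fruited bitter: (126 − 140.25)² / 140.25 = 1.4479
  smooth-fruited non-bitter: (51 − 46.75)² / 46.75 = 0.3864
χ² = 0.0928 + 0.1003 + 1.4479 + 0.3864 = 2.0274 ≈ 2.027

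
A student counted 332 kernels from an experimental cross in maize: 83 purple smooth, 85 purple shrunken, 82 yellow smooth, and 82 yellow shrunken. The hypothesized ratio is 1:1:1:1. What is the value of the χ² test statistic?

0.072

The 1:1:1:1 ratio has 4 parts, so with N = 332 the expected counts are:
  purple smooth: 332 × 1/4 = 83
  purple shrunken: 332 × 1/4 = 83
  yellow smooth: 332 × 1/4 = 83
  yellow shrunken: 332 × 1/4 = 83
χ² = Σ (O − E)² / E
  purple smooth: (83 − 83)² / 83 = 0.0000
  purple shrunken: (85 − 83)² / 83 = 0.0482
  yellow smooth: (82 − 83)² / 83 = 0.0120
  yellow shrunken: (82 − 83)² / 83 = 0.0120
χ² = 0.0000 + 0.0482 + 0.0120 + 0.0120 = 0.0722 ≈ 0.072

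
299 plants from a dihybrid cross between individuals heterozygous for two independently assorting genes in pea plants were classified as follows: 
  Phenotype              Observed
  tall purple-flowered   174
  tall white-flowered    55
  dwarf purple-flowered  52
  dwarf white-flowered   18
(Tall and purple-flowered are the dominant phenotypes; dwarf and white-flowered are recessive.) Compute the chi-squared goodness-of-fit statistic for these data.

A dihybrid F₂ with independent assortment and complete dominance at both loci gives a 9:3:3:1 phenotypic ratio.
Total ratio parts = 16. Expected numbers out of 299:
  tall purple-flowered: 299 × 9/16 = 168.1875
  tall white-flowered: 299 × 3/16 = 56.0625
  dwarf purple-flowered: 299 × 3/16 = 56.0625
  dwarf white-flowered: 299 × 1/16 = 18.6875
χ² = Σ (O − E)² / E
  tall purple-flowered: (174 − 168.1875)² / 168.1875 = 0.2009
  tall white-flowered: (55 − 56.0625)² / 56.0625 = 0.0201
  dwarf purple-flowered: (52 − 56.0625)² / 56.0625 = 0.2944
  dwarf white-flowered: (18 − 18.6875)² / 18.6875 = 0.0253
χ² = 0.2009 + 0.0201 + 0.2944 + 0.0253 = 0.5407 ≈ 0.541

0.541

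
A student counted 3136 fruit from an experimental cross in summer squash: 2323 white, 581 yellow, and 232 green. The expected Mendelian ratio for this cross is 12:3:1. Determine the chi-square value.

Total ratio parts = 16. Expected numbers out of 3136:
  white: 3136 × 12/16 = 2352
  yellow: 3136 × 3/16 = 588
  green: 3136 × 1/16 = 196
χ² = Σ (O − E)² / E
  white: (2323 − 2352)² / 2352 = 0.3576
  yellow: (581 − 588)² / 588 = 0.0833
  green: (232 − 196)² / 196 = 6.6122
χ² = 0.3576 + 0.0833 + 6.6122 = 7.0531 ≈ 7.053

7.053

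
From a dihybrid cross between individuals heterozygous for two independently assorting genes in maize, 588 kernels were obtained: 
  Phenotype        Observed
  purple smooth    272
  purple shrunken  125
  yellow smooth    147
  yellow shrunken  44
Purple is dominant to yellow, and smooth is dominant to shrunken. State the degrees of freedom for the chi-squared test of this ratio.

3

A dihybrid F₂ with independent assortment and complete dominance at both loci gives a 9:3:3:1 phenotypic ratio.
A goodness-of-fit test with 4 phenotype classes has df = 4 − 1 = 3.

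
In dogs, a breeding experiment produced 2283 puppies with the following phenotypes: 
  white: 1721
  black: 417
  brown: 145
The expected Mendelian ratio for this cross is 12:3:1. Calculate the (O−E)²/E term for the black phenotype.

0.286

The 12:3:1 ratio has 16 parts, so with N = 2283 the expected counts are:
  white: 2283 × 12/16 = 1712.25
  black: 2283 × 3/16 = 428.0625
  brown: 2283 × 1/16 = 142.6875
Contribution of black: (417 − 428.0625)² / 428.0625 = 0.2859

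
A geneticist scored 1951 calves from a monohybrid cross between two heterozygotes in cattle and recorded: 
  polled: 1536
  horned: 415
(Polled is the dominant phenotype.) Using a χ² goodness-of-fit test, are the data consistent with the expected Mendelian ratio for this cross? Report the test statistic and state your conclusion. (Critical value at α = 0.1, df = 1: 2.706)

For a monohybrid cross between heterozygotes with complete dominance, the expected phenotypic ratio is 3:1.
Expected counts for N = 1951 under a 3:1 ratio (total parts = 4):
  polled: 1951 × 3/4 = 1463.25
  horned: 1951 × 1/4 = 487.75
χ² = Σ (O − E)² / E
  polled: (1536 − 1463.25)² / 1463.25 = 3.6170
  horned: (415 − 487.75)² / 487.75 = 10.8510
χ² = 3.6170 + 10.8510 = 14.468
Degrees of freedom = 2 − 1 = 1; critical value at α = 0.1 is 2.706.
Since 14.468 > 2.706, we reject the null hypothesis — the data do not fit the 3:1 ratio.

14.468; not consistent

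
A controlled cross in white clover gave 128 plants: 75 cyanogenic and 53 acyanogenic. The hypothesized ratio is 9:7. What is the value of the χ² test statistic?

0.286

The 9:7 ratio has 16 parts, so with N = 128 the expected counts are:
  cyanogenic: 128 × 9/16 = 72
  acyanogenic: 128 × 7/16 = 56
χ² = Σ (O − E)² / E
  cyanogenic: (75 − 72)² / 72 = 0.1250
  acyanogenic: (53 − 56)² / 56 = 0.1607
χ² = 0.1250 + 0.1607 = 0.2857 ≈ 0.286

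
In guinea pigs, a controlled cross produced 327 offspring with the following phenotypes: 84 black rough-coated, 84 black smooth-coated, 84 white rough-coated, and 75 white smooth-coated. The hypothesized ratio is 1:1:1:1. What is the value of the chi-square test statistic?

Expected counts for N = 327 under a 1:1:1:1 ratio (total parts = 4):
  black rough-coated: 327 × 1/4 = 81.75
  black smooth-coated: 327 × 1/4 = 81.75
  white rough-coated: 327 × 1/4 = 81.75
  white smooth-coated: 327 × 1/4 = 81.75
χ² = Σ (O − E)² / E
  black rough-coated: (84 − 81.75)² / 81.75 = 0.0619
  black smooth-coated: (84 − 81.75)² / 81.75 = 0.0619
  white rough-coated: (84 − 81.75)² / 81.75 = 0.0619
  white smooth-coated: (75 − 81.75)² / 81.75 = 0.5573
χ² = 0.0619 + 0.0619 + 0.0619 + 0.5573 = 0.743

0.743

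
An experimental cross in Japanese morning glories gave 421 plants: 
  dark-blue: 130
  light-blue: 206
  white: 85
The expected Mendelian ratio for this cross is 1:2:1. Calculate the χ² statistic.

The 1:2:1 ratio has 4 parts, so with N = 421 the expected counts are:
  dark-blue: 421 × 1/4 = 105.25
  light-blue: 421 × 2/4 = 210.5
  white: 421 × 1/4 = 105.25
χ² = Σ (O − E)² / E
  dark-blue: (130 − 105.25)² / 105.25 = 5.8201
  light-blue: (206 − 210.5)² / 210.5 = 0.0962
  white: (85 − 105.25)² / 105.25 = 3.8961
χ² = 5.8201 + 0.0962 + 3.8961 = 9.8124 ≈ 9.812

9.812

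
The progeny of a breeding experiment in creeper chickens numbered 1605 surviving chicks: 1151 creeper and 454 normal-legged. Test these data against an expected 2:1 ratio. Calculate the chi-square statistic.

Total ratio parts = 3. Expected numbers out of 1605:
  creeper: 1605 × 2/3 = 1070
  normal-legged: 1605 × 1/3 = 535
χ² = Σ (O − E)² / E
  creeper: (1151 − 1070)² / 1070 = 6.1318
  normal-legged: (454 − 535)² / 535 = 12.2636
χ² = 6.1318 + 12.2636 = 18.3954 ≈ 18.395

18.395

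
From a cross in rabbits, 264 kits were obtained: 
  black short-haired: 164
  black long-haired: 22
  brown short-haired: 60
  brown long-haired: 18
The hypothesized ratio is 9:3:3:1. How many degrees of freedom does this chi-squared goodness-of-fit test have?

3

A goodness-of-fit test with 4 phenotype classes has df = 4 − 1 = 3.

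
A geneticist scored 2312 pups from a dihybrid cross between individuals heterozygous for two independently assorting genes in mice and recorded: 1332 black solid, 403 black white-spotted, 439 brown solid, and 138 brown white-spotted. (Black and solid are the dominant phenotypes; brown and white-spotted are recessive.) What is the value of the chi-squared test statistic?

A dihybrid F₂ with independent assortment and complete dominance at both loci gives a 9:3:3:1 phenotypic ratio.
Under the 9:3:3:1 hypothesis (Σ ratio = 16, N = 2312):
  black solid: 2312 × 9/16 = 1300.5
  black white-spotted: 2312 × 3/16 = 433.5
  brown solid: 2312 × 3/16 = 433.5
  brown white-spotted: 2312 × 1/16 = 144.5
χ² = Σ (O − E)² / E
  black solid: (1332 − 1300.5)² / 1300.5 = 0.7630
  black white-spotted: (403 − 433.5)² / 433.5 = 2.1459
  brown solid: (439 − 433.5)² / 433.5 = 0.0698
  brown white-spotted: (138 − 144.5)² / 144.5 = 0.2924
χ² = 0.7630 + 2.1459 + 0.0698 + 0.2924 = 3.2711 ≈ 3.271

3.271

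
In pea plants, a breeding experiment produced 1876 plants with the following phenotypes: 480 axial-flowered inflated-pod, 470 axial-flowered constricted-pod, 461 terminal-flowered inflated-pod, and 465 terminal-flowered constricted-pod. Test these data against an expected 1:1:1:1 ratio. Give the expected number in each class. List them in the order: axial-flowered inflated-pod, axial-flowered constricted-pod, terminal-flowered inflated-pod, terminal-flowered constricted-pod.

Total ratio parts = 4. Expected numbers out of 1876:
  axial-flowered inflated-pod: 1876 × 1/4 = 469
  axial-flowered constricted-pod: 1876 × 1/4 = 469
  terminal-flowered inflated-pod: 1876 × 1/4 = 469
  terminal-flowered constricted-pod: 1876 × 1/4 = 469

469, 469, 469, 469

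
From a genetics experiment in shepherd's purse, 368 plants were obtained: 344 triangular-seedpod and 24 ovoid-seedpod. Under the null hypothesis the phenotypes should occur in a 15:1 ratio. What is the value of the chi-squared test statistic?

0.046

Under the 15:1 hypothesis (Σ ratio = 16, N = 368):
  triangular-seedpod: 368 × 15/16 = 345
  ovoid-seedpod: 368 × 1/16 = 23
χ² = Σ (O − E)² / E
  triangular-seedpod: (344 − 345)² / 345 = 0.0029
  ovoid-seedpod: (24 − 23)² / 23 = 0.0435
χ² = 0.0029 + 0.0435 = 0.0464 ≈ 0.046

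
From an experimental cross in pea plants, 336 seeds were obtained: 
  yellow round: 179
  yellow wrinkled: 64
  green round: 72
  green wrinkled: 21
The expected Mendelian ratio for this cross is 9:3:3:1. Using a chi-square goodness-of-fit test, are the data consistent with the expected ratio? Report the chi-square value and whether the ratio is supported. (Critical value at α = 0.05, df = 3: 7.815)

Total ratio parts = 16. Expected numbers out of 336:
  yellow round: 336 × 9/16 = 189
  yellow wrinkled: 336 × 3/16 = 63
  green round: 336 × 3/16 = 63
  green wrinkled: 336 × 1/16 = 21
χ² = Σ (O − E)² / E
  yellow round: (179 − 189)² / 189 = 0.5291
  yellow wrinkled: (64 − 63)² / 63 = 0.0159
  green round: (72 − 63)² / 63 = 1.2857
  green wrinkled: (21 − 21)² / 21 = 0.0000
χ² = 0.5291 + 0.0159 + 1.2857 + 0.0000 = 1.8307 ≈ 1.831
Degrees of freedom = 4 − 1 = 3; critical value at α = 0.05 is 7.815.
Since 1.831 < 7.815, we fail to reject the null hypothesis — the data are consistent with the 9:3:3:1 ratio.

1.831; consistent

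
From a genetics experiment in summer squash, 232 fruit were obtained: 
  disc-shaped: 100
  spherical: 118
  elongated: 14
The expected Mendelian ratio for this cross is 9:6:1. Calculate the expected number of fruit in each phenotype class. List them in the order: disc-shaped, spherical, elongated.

130.5, 87, 14.5

Under the 9:6:1 hypothesis (Σ ratio = 16, N = 232):
  disc-shaped: 232 × 9/16 = 130.5
  spherical: 232 × 6/16 = 87
  elongated: 232 × 1/16 = 14.5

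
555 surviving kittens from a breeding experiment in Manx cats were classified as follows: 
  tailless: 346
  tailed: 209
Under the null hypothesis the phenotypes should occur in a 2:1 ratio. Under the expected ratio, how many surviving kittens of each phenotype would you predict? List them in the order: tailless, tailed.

Total ratio parts = 3. Expected numbers out of 555:
  tailless: 555 × 2/3 = 370
  tailed: 555 × 1/3 = 185

370, 185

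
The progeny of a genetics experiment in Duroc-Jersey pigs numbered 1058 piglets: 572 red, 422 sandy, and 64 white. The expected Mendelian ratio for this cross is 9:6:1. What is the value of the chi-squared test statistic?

Expected counts for N = 1058 under a 9:6:1 ratio (total parts = 16):
  red: 1058 × 9/16 = 595.125
  sandy: 1058 × 6/16 = 396.75
  white: 1058 × 1/16 = 66.125
χ² = Σ (O − E)² / E
  red: (572 − 595.125)² / 595.125 = 0.8986
  sandy: (422 − 396.75)² / 396.75 = 1.6070
  white: (64 − 66.125)² / 66.125 = 0.0683
χ² = 0.8986 + 1.6070 + 0.0683 = 2.5739 ≈ 2.574

2.574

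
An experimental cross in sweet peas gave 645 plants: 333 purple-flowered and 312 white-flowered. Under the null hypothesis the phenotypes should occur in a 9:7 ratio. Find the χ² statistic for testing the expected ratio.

5.599

Under the 9:7 hypothesis (Σ ratio = 16, N = 645):
  purple-flowered: 645 × 9/16 = 362.8125
  white-flowered: 645 × 7/16 = 282.1875
χ² = Σ (O − E)² / E
  purple-flowered: (333 − 362.8125)² / 362.8125 = 2.4497
  white-flowered: (312 − 282.1875)² / 282.1875 = 3.1496
χ² = 2.4497 + 3.1496 = 5.5993 ≈ 5.599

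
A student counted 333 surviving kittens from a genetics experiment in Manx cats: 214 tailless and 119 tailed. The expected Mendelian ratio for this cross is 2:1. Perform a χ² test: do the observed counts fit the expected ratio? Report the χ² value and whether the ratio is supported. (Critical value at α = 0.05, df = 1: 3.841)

0.865; consistent

Expected counts for N = 333 under a 2:1 ratio (total parts = 3):
  tailless: 333 × 2/3 = 222
  tailed: 333 × 1/3 = 111
χ² = Σ (O − E)² / E
  tailless: (214 − 222)² / 222 = 0.2883
  tailed: (119 − 111)² / 111 = 0.5766
χ² = 0.2883 + 0.5766 = 0.8649 ≈ 0.865
Degrees of freedom = 2 − 1 = 1; critical value at α = 0.05 is 3.841.
Since 0.865 < 3.841, we fail to reject the null hypothesis — the data are consistent with the 2:1 ratio.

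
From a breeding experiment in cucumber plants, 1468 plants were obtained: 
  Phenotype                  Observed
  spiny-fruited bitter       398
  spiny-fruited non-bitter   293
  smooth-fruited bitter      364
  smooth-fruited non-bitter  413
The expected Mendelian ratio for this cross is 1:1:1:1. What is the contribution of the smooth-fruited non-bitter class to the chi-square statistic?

Under the 1:1:1:1 hypothesis (Σ ratio = 4, N = 1468):
  spiny-fruited bitter: 1468 × 1/4 = 367
  spiny-fruited non-bitter: 1468 × 1/4 = 367
  smooth-fruited bitter: 1468 × 1/4 = 367
  smooth-fruited non-bitter: 1468 × 1/4 = 367
Contribution of smooth-fruited non-bitter: (413 − 367)² / 367 = 5.7657

5.766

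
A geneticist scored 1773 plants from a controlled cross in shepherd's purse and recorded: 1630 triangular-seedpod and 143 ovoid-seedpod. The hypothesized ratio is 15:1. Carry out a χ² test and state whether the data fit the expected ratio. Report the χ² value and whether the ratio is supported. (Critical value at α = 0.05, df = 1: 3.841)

9.973; not consistent

Expected counts for N = 1773 under a 15:1 ratio (total parts = 16):
  triangular-seedpod: 1773 × 15/16 = 1662.1875
  ovoid-seedpod: 1773 × 1/16 = 110.8125
χ² = Σ (O − E)² / E
  triangular-seedpod: (1630 − 1662.1875)² / 1662.1875 = 0.6233
  ovoid-seedpod: (143 − 110.8125)² / 110.8125 = 9.3494
χ² = 0.6233 + 9.3494 = 9.9727 ≈ 9.973
Degrees of freedom = 2 − 1 = 1; critical value at α = 0.05 is 3.841.
Since 9.973 > 3.841, we reject the null hypothesis — the data do not fit the 15:1 ratio.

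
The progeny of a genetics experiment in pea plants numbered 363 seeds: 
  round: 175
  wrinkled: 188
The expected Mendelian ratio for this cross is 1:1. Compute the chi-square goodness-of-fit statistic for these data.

0.466

Expected counts for N = 363 under a 1:1 ratio (total parts = 2):
  round: 363 × 1/2 = 181.5
  wrinkled: 363 × 1/2 = 181.5
χ² = Σ (O − E)² / E
  round: (175 − 181.5)² / 181.5 = 0.2328
  wrinkled: (188 − 181.5)² / 181.5 = 0.2328
χ² = 0.2328 + 0.2328 = 0.4656 ≈ 0.466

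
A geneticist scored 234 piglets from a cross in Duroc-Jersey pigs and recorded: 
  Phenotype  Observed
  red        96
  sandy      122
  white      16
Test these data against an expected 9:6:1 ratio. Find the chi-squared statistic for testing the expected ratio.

23.140

The 9:6:1 ratio has 16 parts, so with N = 234 the expected counts are:
  red: 234 × 9/16 = 131.625
  sandy: 234 × 6/16 = 87.75
  white: 234 × 1/16 = 14.625
χ² = Σ (O − E)² / E
  red: (96 − 131.625)² / 131.625 = 9.6421
  sandy: (122 − 87.75)² / 87.75 = 13.3682
  white: (16 − 14.625)² / 14.625 = 0.1293
χ² = 9.6421 + 13.3682 + 0.1293 = 23.1396 ≈ 23.140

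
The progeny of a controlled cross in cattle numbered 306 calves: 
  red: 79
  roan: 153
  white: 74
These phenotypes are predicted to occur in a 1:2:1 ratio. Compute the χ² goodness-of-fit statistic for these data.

0.163

The 1:2:1 ratio has 4 parts, so with N = 306 the expected counts are:
  red: 306 × 1/4 = 76.5
  roan: 306 × 2/4 = 153
  white: 306 × 1/4 = 76.5
χ² = Σ (O − E)² / E
  red: (79 − 76.5)² / 76.5 = 0.0817
  roan: (153 − 153)² / 153 = 0.0000
  white: (74 − 76.5)² / 76.5 = 0.0817
χ² = 0.0817 + 0.0000 + 0.0817 = 0.1634 ≈ 0.163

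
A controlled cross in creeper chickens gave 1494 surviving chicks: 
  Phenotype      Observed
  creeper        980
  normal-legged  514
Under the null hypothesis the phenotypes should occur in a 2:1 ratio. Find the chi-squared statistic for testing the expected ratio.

0.771

Under the 2:1 hypothesis (Σ ratio = 3, N = 1494):
  creeper: 1494 × 2/3 = 996
  normal-legged: 1494 × 1/3 = 498
χ² = Σ (O − E)² / E
  creeper: (980 − 996)² / 996 = 0.2570
  normal-legged: (514 − 498)² / 498 = 0.5141
χ² = 0.2570 + 0.5141 = 0.7711 ≈ 0.771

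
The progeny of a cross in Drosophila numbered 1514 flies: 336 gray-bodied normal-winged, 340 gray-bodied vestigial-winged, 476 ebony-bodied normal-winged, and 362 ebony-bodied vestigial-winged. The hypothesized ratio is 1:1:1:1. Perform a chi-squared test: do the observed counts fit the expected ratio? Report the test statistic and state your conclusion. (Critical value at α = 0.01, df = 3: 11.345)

34.523; not consistent

Under the 1:1:1:1 hypothesis (Σ ratio = 4, N = 1514):
  gray-bodied normal-winged: 1514 × 1/4 = 378.5
  gray-bodied vestigial-winged: 1514 × 1/4 = 378.5
  ebony-bodied normal-winged: 1514 × 1/4 = 378.5
  ebony-bodied vestigial-winged: 1514 × 1/4 = 378.5
χ² = Σ (O − E)² / E
  gray-bodied normal-winged: (336 − 378.5)² / 378.5 = 4.7721
  gray-bodied vestigial-winged: (340 − 378.5)² / 378.5 = 3.9161
  ebony-bodied normal-winged: (476 − 378.5)² / 378.5 = 25.1156
  ebony-bodied vestigial-winged: (362 − 378.5)² / 378.5 = 0.7193
χ² = 4.7721 + 3.9161 + 25.1156 + 0.7193 = 34.5231 ≈ 34.523
Degrees of freedom = 4 − 1 = 3; critical value at α = 0.01 is 11.345.
Since 34.523 > 11.345, we reject the null hypothesis — the data do not fit the 1:1:1:1 ratio.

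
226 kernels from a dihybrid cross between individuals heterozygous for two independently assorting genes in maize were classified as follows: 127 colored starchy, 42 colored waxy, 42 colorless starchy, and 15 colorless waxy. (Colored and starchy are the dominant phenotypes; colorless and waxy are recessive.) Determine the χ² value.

0.061

A dihybrid F₂ with independent assortment and complete dominance at both loci gives a 9:3:3:1 phenotypic ratio.
Expected counts for N = 226 under a 9:3:3:1 ratio (total parts = 16):
  colored starchy: 226 × 9/16 = 127.125
  colored waxy: 226 × 3/16 = 42.375
  colorless starchy: 226 × 3/16 = 42.375
  colorless waxy: 226 × 1/16 = 14.125
χ² = Σ (O − E)² / E
  colored starchy: (127 − 127.125)² / 127.125 = 0.0001
  colored waxy: (42 − 42.375)² / 42.375 = 0.0033
  colorless starchy: (42 − 42.375)² / 42.375 = 0.0033
  colorless waxy: (15 − 14.125)² / 14.125 = 0.0542
χ² = 0.0001 + 0.0033 + 0.0033 + 0.0542 = 0.0609 ≈ 0.061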